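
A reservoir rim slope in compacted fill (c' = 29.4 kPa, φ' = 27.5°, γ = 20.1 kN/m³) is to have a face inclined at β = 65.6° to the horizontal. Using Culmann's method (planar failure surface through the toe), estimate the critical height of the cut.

Culmann's analysis gives the critical failure plane at α_cr = (β + φ')/2 = (65.6 + 27.5)/2 = 46.5°, and the critical height
H_c = (4c'/γ) · sinβ cosφ' / [1 − cos(β − φ')]
    = (4·29.4/20.1) · sin65.6°·cos27.5° / [1 − cos(38.1°)]
    = 5.851 · 0.9107·0.8870 / [1 − 0.7869]
    = 5.851 · 0.8078 / 0.2131
    = 22.18 m

H_c = 22.18 m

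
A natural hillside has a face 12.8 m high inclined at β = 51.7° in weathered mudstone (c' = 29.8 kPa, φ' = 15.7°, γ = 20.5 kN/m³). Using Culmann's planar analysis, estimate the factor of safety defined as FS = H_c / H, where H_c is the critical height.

H_c = (4c'/γ) · sinβ cosφ' / [1 − cos(β − φ')]
    = (4·29.8/20.5) · sin51.7°·cos15.7° / [1 − cos36.0°]
    = 5.815 · 0.7555 / 0.1910 = 23.00 m
FS = H_c / H = 23.00 / 12.8 = 1.797

FS = 1.80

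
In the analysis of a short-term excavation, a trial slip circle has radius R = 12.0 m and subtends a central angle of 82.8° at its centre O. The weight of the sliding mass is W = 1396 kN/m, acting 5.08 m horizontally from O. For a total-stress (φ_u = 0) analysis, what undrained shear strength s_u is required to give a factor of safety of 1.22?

s_u = 41.6 kPa

FS = s_u·L_a·R / (W·d), so s_u = FS·W·d / (L_a·R).
Arc length L_a = R·θ = 12.0·(82.8°·π/180) = 12.0·1.4451 = 17.34 m
s_u = 1.22·1396·5.08 / (17.34·12.0) = 8651.8 / 208.10 = 41.58 kPa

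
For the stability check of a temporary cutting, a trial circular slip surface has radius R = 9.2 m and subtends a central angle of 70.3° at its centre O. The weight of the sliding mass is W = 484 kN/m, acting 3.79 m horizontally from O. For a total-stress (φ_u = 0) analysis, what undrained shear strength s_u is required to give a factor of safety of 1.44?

s_u = 25.4 kPa

FS = s_u·L_a·R / (W·d), so s_u = FS·W·d / (L_a·R).
Arc length L_a = R·θ = 9.2·(70.3°·π/180) = 9.2·1.2270 = 11.29 m
s_u = 1.44·484·3.79 / (11.29·9.2) = 2641.5 / 103.85 = 25.44 kPa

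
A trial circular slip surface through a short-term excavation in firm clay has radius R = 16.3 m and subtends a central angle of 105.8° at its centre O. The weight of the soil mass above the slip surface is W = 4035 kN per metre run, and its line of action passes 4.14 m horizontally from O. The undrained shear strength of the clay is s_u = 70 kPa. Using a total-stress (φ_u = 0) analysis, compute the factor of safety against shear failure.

Taking moments about the centre O, the resisting moment is provided by the undrained shear strength acting along the arc:
Arc length L_a = R·θ = 16.3·(105.8°·π/180) = 16.3·1.8466 = 30.10 m
M_R = s_u·L_a·R = 70·30.10·16.3 = 34342.8 kN·m/m
M_D = W·d = 4035·4.14 = 16704.9 kN·m/m
FS = M_R / M_D = 34342.8 / 16704.9 = 2.056

FS = 2.06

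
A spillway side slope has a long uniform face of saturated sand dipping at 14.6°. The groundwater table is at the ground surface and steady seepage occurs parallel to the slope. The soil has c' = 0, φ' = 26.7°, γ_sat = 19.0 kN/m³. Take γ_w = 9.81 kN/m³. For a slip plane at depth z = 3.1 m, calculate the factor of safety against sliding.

With seepage parallel to the slope and the water table at the surface, the effective normal stress on the slip plane uses the buoyant unit weight γ' = γ_sat − γ_w while the driving shear stress uses γ_sat:
FS = [c' + γ' z cos²β tanφ'] / [γ_sat z sinβ cosβ]
(For c' = 0 this reduces to FS = (γ'/γ_sat)·tanφ'/tanβ.)
γ' = 19.0 − 9.81 = 9.19 kN/m³
Numerator = 0.0 + 9.19·3.1·cos²14.6°·tan26.7° = 0.0 + 9.19·3.1·0.9365·0.5029 = 13.418 kPa
Denominator = 19.0·3.1·sin14.6°·cos14.6° = 19.0·3.1·0.2521·0.9677 = 14.367 kPa
FS = 13.418 / 14.367 = 0.934

FS = 0.93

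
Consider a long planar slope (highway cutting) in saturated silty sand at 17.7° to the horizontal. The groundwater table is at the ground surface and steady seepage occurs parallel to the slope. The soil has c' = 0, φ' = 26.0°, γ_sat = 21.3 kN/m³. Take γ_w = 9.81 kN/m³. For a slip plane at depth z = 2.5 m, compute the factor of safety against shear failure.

With seepage parallel to the slope and the water table at the surface, the effective normal stress on the slip plane uses the buoyant unit weight γ' = γ_sat − γ_w while the driving shear stress uses γ_sat:
FS = [c' + γ' z cos²β tanφ'] / [γ_sat z sinβ cosβ]
(For c' = 0 this reduces to FS = (γ'/γ_sat)·tanφ'/tanβ.)
γ' = 21.3 − 9.81 = 11.49 kN/m³
Numerator = 0.0 + 11.49·2.5·cos²17.7°·tan26.0° = 0.0 + 11.49·2.5·0.9076·0.4877 = 12.715 kPa
Denominator = 21.3·2.5·sin17.7°·cos17.7° = 21.3·2.5·0.3040·0.9527 = 15.423 kPa
FS = 12.715 / 15.423 = 0.824

FS = 0.82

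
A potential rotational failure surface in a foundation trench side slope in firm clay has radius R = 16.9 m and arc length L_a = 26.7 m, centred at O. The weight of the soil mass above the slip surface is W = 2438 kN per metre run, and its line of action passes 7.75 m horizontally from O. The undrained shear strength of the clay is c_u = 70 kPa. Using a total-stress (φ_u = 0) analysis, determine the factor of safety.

FS = 1.67

Taking moments about the centre O, the resisting moment is provided by the undrained shear strength acting along the arc:
M_R = c_u·L_a·R = 70·26.70·16.9 = 31586.1 kN·m/m
M_D = W·d = 2438·7.75 = 18894.5 kN·m/m
FS = M_R / M_D = 31586.1 / 18894.5 = 1.672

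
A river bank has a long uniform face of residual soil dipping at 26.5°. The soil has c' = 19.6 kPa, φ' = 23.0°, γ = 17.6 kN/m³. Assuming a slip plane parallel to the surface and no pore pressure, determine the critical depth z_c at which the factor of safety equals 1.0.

Setting FS = 1.00 in FS = [c' + γz cos²β tanφ'] / [γz sinβ cosβ] and solving for z:
z = c' / [γ cosβ (FS·sinβ − cosβ·tanφ')]
  = 19.6 / [17.6·cos26.5°·(1.00·sin26.5° − cos26.5°·tan23.0°)]
  = 19.6 / [17.6·0.8949·(1.00·0.4462 − 0.8949·0.4245)]
  = 19.6 / 1.0446 = 18.763 m

z_c = 18.76 m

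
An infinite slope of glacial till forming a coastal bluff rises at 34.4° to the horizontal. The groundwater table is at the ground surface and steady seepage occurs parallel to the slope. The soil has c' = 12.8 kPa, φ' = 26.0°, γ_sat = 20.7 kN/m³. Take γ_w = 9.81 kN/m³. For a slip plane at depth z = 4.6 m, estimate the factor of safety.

FS = 0.66

With seepage parallel to the slope and the water table at the surface, the effective normal stress on the slip plane uses the buoyant unit weight γ' = γ_sat − γ_w while the driving shear stress uses γ_sat:
FS = [c' + γ' z cos²β tanφ'] / [γ_sat z sinβ cosβ]
γ' = 20.7 − 9.81 = 10.89 kN/m³
Numerator = 12.8 + 10.89·4.6·cos²34.4°·tan26.0° = 12.8 + 10.89·4.6·0.6808·0.4877 = 29.434 kPa
Denominator = 20.7·4.6·sin34.4°·cos34.4° = 20.7·4.6·0.5650·0.8251 = 44.388 kPa
FS = 29.434 / 44.388 = 0.663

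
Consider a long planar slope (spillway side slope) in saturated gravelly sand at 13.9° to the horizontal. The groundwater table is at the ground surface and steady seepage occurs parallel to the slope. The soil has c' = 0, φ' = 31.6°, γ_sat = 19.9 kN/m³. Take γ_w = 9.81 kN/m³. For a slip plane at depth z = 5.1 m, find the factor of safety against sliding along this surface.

FS = 1.26

With seepage parallel to the slope and the water table at the surface, the effective normal stress on the slip plane uses the buoyant unit weight γ' = γ_sat − γ_w while the driving shear stress uses γ_sat:
FS = [c' + γ' z cos²β tanφ'] / [γ_sat z sinβ cosβ]
(For c' = 0 this reduces to FS = (γ'/γ_sat)·tanφ'/tanβ.)
γ' = 19.9 − 9.81 = 10.09 kN/m³
Numerator = 0.0 + 10.09·5.1·cos²13.9°·tan31.6° = 0.0 + 10.09·5.1·0.9423·0.6152 = 29.831 kPa
Denominator = 19.9·5.1·sin13.9°·cos13.9° = 19.9·5.1·0.2402·0.9707 = 23.667 kPa
FS = 29.831 / 23.667 = 1.260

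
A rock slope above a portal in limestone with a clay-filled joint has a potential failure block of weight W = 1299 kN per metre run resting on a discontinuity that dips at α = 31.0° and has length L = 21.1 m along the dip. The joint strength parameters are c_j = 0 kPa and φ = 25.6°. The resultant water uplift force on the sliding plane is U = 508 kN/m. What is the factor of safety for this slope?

FS = 0.43

Resolving the block weight along and normal to the plane and applying the Mohr–Coulomb strength on the joint:
N' = W cosα − U = 1299·cos31.0° − 508 = 605.5 kN/m
Driving force T = W sinα = 1299·sin31.0° = 669.0 kN/m
Resisting force R = c_j·L + N'·tanφ = 0·21.1 + 605.5·tan25.6° = 0.0 + 290.1 = 290.1 kN/m
FS = R / T = 290.1 / 669.0 = 0.434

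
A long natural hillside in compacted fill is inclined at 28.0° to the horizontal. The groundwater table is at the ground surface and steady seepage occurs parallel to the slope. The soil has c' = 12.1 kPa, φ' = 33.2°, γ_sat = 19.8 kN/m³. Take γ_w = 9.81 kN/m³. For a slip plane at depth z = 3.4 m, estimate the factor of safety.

FS = 1.05

With seepage parallel to the slope and the water table at the surface, the effective normal stress on the slip plane uses the buoyant unit weight γ' = γ_sat − γ_w while the driving shear stress uses γ_sat:
FS = [c' + γ' z cos²β tanφ'] / [γ_sat z sinβ cosβ]
γ' = 19.8 − 9.81 = 9.99 kN/m³
Numerator = 12.1 + 9.99·3.4·cos²28.0°·tan33.2° = 12.1 + 9.99·3.4·0.7796·0.6544 = 29.428 kPa
Denominator = 19.8·3.4·sin28.0°·cos28.0° = 19.8·3.4·0.4695·0.8829 = 27.905 kPa
FS = 29.428 / 27.905 = 1.055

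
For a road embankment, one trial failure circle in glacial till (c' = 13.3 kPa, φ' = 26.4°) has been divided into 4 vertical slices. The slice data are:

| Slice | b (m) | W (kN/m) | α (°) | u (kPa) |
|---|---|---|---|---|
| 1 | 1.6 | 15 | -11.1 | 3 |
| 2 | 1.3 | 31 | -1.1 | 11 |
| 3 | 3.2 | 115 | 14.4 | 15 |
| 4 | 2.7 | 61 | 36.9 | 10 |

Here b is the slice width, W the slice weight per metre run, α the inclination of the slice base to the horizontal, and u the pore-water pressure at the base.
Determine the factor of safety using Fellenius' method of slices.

FS = 2.90

Ordinary method of slices: FS = Σ[c'·Δl_i + (W_i cosα_i − u_i·Δl_i)·tanφ'] / Σ W_i sinα_i, with Δl_i = b_i / cosα_i.
Slice 1: Δl = 1.6/cos(-11.1°) = 1.631 m; N'_1 = 15·cos(-11.1°) − 3·1.631 = 9.8; c'Δl = 21.69; W sinα = -2.9
Slice 2: Δl = 1.3/cos(-1.1°) = 1.300 m; N'_2 = 31·cos(-1.1°) − 11·1.300 = 16.7; c'Δl = 17.29; W sinα = -0.6
Slice 3: Δl = 3.2/cos14.4° = 3.304 m; N'_3 = 115·cos14.4° − 15·3.304 = 61.8; c'Δl = 43.94; W sinα = 28.6
Slice 4: Δl = 2.7/cos36.9° = 3.376 m; N'_4 = 61·cos36.9° − 10·3.376 = 15.0; c'Δl = 44.91; W sinα = 36.6
Σc'Δl = 127.8 kN/m; ΣN' = 103.4 kN/m; ΣW sinα = 61.7 kN/m
Resisting = 127.8 + 103.4·tan26.4° = 127.8 + 51.3 = 179.1 kN/m
FS = 179.1 / 61.7 = 2.901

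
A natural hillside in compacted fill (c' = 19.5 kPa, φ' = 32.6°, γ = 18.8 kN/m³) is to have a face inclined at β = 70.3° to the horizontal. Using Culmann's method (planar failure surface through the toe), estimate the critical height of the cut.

H_c = 15.76 m

Culmann's analysis gives the critical failure plane at α_cr = (β + φ')/2 = (70.3 + 32.6)/2 = 51.5°, and the critical height
H_c = (4c'/γ) · sinβ cosφ' / [1 − cos(β − φ')]
    = (4·19.5/18.8) · sin70.3°·cos32.6° / [1 − cos(37.7°)]
    = 4.149 · 0.9415·0.8425 / [1 − 0.7912]
    = 4.149 · 0.7931 / 0.2088
    = 15.76 m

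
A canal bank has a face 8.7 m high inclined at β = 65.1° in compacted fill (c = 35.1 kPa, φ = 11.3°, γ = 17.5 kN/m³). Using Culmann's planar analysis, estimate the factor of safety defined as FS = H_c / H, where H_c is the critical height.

H_c = (4c/γ) · sinβ cosφ / [1 − cos(β − φ)]
    = (4·35.1/17.5) · sin65.1°·cos11.3° / [1 − cos53.8°]
    = 8.023 · 0.8895 / 0.4094 = 17.43 m
FS = H_c / H = 17.43 / 8.7 = 2.004

FS = 2.00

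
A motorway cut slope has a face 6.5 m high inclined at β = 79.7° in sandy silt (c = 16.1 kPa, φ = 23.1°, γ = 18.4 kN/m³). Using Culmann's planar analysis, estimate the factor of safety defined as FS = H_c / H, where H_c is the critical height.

H_c = (4c/γ) · sinβ cosφ / [1 − cos(β − φ)]
    = (4·16.1/18.4) · sin79.7°·cos23.1° / [1 − cos56.6°]
    = 3.500 · 0.9050 / 0.4495 = 7.05 m
FS = H_c / H = 7.05 / 6.5 = 1.084

FS = 1.08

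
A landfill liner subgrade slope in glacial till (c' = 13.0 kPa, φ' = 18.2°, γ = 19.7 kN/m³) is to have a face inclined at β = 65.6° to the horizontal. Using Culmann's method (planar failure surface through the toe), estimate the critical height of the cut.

Culmann's analysis gives the critical failure plane at α_cr = (β + φ')/2 = (65.6 + 18.2)/2 = 41.9°, and the critical height
H_c = (4c'/γ) · sinβ cosφ' / [1 − cos(β − φ')]
    = (4·13.0/19.7) · sin65.6°·cos18.2° / [1 − cos(47.4°)]
    = 2.640 · 0.9107·0.9500 / [1 − 0.6769]
    = 2.640 · 0.8651 / 0.3231
    = 7.07 m

H_c = 7.07 m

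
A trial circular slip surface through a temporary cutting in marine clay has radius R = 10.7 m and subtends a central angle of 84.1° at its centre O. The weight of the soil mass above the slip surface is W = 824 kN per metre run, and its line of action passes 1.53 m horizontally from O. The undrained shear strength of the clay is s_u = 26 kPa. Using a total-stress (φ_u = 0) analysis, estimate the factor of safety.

FS = 3.47

Taking moments about the centre O, the resisting moment is provided by the undrained shear strength acting along the arc:
Arc length L_a = R·θ = 10.7·(84.1°·π/180) = 10.7·1.4678 = 15.71 m
M_R = s_u·L_a·R = 26·15.71·10.7 = 4369.3 kN·m/m
M_D = W·d = 824·1.53 = 1260.7 kN·m/m
FS = M_R / M_D = 4369.3 / 1260.7 = 3.466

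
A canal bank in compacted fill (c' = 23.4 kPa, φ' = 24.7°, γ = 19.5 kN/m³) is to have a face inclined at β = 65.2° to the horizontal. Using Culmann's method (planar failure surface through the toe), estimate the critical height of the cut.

H_c = 16.52 m

Culmann's analysis gives the critical failure plane at α_cr = (β + φ')/2 = (65.2 + 24.7)/2 = 45.0°, and the critical height
H_c = (4c'/γ) · sinβ cosφ' / [1 − cos(β − φ')]
    = (4·23.4/19.5) · sin65.2°·cos24.7° / [1 − cos(40.5°)]
    = 4.800 · 0.9078·0.9085 / [1 − 0.7604]
    = 4.800 · 0.8247 / 0.2396
    = 16.52 m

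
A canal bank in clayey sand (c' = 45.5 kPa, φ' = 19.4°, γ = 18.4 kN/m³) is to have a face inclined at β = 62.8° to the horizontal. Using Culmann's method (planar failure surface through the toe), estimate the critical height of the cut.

Culmann's analysis gives the critical failure plane at α_cr = (β + φ')/2 = (62.8 + 19.4)/2 = 41.1°, and the critical height
H_c = (4c'/γ) · sinβ cosφ' / [1 − cos(β − φ')]
    = (4·45.5/18.4) · sin62.8°·cos19.4° / [1 − cos(43.4°)]
    = 9.891 · 0.8894·0.9432 / [1 − 0.7266]
    = 9.891 · 0.8389 / 0.2734
    = 30.35 m

H_c = 30.35 m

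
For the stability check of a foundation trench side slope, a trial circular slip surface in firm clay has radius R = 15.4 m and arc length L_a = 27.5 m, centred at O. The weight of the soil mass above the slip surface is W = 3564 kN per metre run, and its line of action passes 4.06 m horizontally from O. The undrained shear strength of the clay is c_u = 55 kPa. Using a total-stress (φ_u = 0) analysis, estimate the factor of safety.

Taking moments about the centre O, the resisting moment is provided by the undrained shear strength acting along the arc:
M_R = c_u·L_a·R = 55·27.50·15.4 = 23292.5 kN·m/m
M_D = W·d = 3564·4.06 = 14469.8 kN·m/m
FS = M_R / M_D = 23292.5 / 14469.8 = 1.610

FS = 1.61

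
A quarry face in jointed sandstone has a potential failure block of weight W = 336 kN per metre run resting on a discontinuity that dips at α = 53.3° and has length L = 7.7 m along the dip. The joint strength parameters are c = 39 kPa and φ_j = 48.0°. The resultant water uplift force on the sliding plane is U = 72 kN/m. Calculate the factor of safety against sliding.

FS = 1.65

Resolving the block weight along and normal to the plane and applying the Mohr–Coulomb strength on the joint:
N' = W cosα − U = 336·cos53.3° − 72 = 128.8 kN/m
Driving force T = W sinα = 336·sin53.3° = 269.4 kN/m
Resisting force R = c·L + N'·tanφ_j = 39·7.7 + 128.8·tan48.0° = 300.3 + 143.0 = 443.3 kN/m
FS = R / T = 443.3 / 269.4 = 1.646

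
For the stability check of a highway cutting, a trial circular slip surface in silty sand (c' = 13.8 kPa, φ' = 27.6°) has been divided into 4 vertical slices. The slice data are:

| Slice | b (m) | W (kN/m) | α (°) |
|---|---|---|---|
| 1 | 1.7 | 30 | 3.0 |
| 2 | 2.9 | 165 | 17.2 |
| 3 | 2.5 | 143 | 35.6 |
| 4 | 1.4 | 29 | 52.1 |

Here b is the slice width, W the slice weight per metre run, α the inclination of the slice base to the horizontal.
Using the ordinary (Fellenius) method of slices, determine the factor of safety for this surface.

FS = 1.96

Ordinary method of slices: FS = Σ[c'·Δl_i + (W_i cosα_i)·tanφ'] / Σ W_i sinα_i, with Δl_i = b_i / cosα_i.
Slice 1: Δl = 1.7/cos3.0° = 1.702 m; N'_1 = 30·cos3.0° = 30.0; c'Δl = 23.49; W sinα = 1.6
Slice 2: Δl = 2.9/cos17.2° = 3.036 m; N'_2 = 165·cos17.2° = 157.6; c'Δl = 41.89; W sinα = 48.8
Slice 3: Δl = 2.5/cos35.6° = 3.075 m; N'_3 = 143·cos35.6° = 116.3; c'Δl = 42.43; W sinα = 83.2
Slice 4: Δl = 1.4/cos52.1° = 2.279 m; N'_4 = 29·cos52.1° = 17.8; c'Δl = 31.45; W sinα = 22.9
Σc'Δl = 139.3 kN/m; ΣN' = 321.7 kN/m; ΣW sinα = 156.5 kN/m
Resisting = 139.3 + 321.7·tan27.6° = 139.3 + 168.2 = 307.4 kN/m
FS = 307.4 / 156.5 = 1.965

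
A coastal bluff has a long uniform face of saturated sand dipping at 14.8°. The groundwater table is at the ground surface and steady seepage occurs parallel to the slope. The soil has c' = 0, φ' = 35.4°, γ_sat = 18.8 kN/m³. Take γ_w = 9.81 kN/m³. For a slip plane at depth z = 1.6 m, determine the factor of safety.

FS = 1.29

With seepage parallel to the slope and the water table at the surface, the effective normal stress on the slip plane uses the buoyant unit weight γ' = γ_sat − γ_w while the driving shear stress uses γ_sat:
FS = [c' + γ' z cos²β tanφ'] / [γ_sat z sinβ cosβ]
(For c' = 0 this reduces to FS = (γ'/γ_sat)·tanφ'/tanβ.)
γ' = 18.8 − 9.81 = 8.99 kN/m³
Numerator = 0.0 + 8.99·1.6·cos²14.8°·tan35.4° = 0.0 + 8.99·1.6·0.9347·0.7107 = 9.555 kPa
Denominator = 18.8·1.6·sin14.8°·cos14.8° = 18.8·1.6·0.2554·0.9668 = 7.429 kPa
FS = 9.555 / 7.429 = 1.286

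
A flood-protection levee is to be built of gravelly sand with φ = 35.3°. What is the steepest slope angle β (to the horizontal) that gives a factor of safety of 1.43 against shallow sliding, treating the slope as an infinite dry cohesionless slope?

For an infinite dry cohesionless slope FS = tanφ/tanβ, so tanβ = tanφ / FS.
tanβ = tan35.3° / 1.43 = 0.7080 / 1.43 = 0.4951
β = arctan(0.4951) = 26.34°

β = 26.3°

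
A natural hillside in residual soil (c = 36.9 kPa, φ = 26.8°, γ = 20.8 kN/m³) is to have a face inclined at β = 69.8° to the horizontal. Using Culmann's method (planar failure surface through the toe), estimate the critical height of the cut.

Culmann's analysis gives the critical failure plane at α_cr = (β + φ)/2 = (69.8 + 26.8)/2 = 48.3°, and the critical height
H_c = (4c/γ) · sinβ cosφ / [1 − cos(β − φ)]
    = (4·36.9/20.8) · sin69.8°·cos26.8° / [1 − cos(43.0°)]
    = 7.096 · 0.9385·0.8926 / [1 − 0.7314]
    = 7.096 · 0.8377 / 0.2686
    = 22.13 m

H_c = 22.13 m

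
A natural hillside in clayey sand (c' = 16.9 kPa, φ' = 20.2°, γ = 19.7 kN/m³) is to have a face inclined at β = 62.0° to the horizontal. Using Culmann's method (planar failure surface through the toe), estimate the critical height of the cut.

H_c = 11.17 m

Culmann's analysis gives the critical failure plane at α_cr = (β + φ')/2 = (62.0 + 20.2)/2 = 41.1°, and the critical height
H_c = (4c'/γ) · sinβ cosφ' / [1 − cos(β − φ')]
    = (4·16.9/19.7) · sin62.0°·cos20.2° / [1 − cos(41.8°)]
    = 3.431 · 0.8829·0.9385 / [1 − 0.7455]
    = 3.431 · 0.8286 / 0.2545
    = 11.17 m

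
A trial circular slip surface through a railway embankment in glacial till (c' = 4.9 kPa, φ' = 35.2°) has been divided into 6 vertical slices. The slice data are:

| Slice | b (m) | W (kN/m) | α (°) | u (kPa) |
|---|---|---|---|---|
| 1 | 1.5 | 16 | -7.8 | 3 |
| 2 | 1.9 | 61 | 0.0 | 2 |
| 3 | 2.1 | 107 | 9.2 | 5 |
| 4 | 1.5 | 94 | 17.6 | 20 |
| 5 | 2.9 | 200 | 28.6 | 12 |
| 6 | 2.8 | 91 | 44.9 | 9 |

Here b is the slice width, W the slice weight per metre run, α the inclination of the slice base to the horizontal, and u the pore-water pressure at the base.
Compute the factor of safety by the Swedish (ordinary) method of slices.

Ordinary method of slices: FS = Σ[c'·Δl_i + (W_i cosα_i − u_i·Δl_i)·tanφ'] / Σ W_i sinα_i, with Δl_i = b_i / cosα_i.
Slice 1: Δl = 1.5/cos(-7.8°) = 1.514 m; N'_1 = 16·cos(-7.8°) − 3·1.514 = 11.3; c'Δl = 7.42; W sinα = -2.2
Slice 2: Δl = 1.9/cos0.0° = 1.900 m; N'_2 = 61·cos0.0° − 2·1.900 = 57.2; c'Δl = 9.31; W sinα = 0.0
Slice 3: Δl = 2.1/cos9.2° = 2.127 m; N'_3 = 107·cos9.2° − 5·2.127 = 95.0; c'Δl = 10.42; W sinα = 17.1
Slice 4: Δl = 1.5/cos17.6° = 1.574 m; N'_4 = 94·cos17.6° − 20·1.574 = 58.1; c'Δl = 7.71; W sinα = 28.4
Slice 5: Δl = 2.9/cos28.6° = 3.303 m; N'_5 = 200·cos28.6° − 12·3.303 = 136.0; c'Δl = 16.18; W sinα = 95.7
Slice 6: Δl = 2.8/cos44.9° = 3.953 m; N'_6 = 91·cos44.9° − 9·3.953 = 28.9; c'Δl = 19.37; W sinα = 64.2
Σc'Δl = 70.4 kN/m; ΣN' = 386.5 kN/m; ΣW sinα = 203.3 kN/m
Resisting = 70.4 + 386.5·tan35.2° = 70.4 + 272.6 = 343.0 kN/m
FS = 343.0 / 203.3 = 1.687

FS = 1.69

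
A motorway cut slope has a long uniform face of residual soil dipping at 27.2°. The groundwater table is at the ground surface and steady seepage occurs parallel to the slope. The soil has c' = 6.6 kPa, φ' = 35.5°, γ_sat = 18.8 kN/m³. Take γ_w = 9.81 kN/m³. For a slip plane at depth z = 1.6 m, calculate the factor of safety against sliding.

FS = 1.20

With seepage parallel to the slope and the water table at the surface, the effective normal stress on the slip plane uses the buoyant unit weight γ' = γ_sat − γ_w while the driving shear stress uses γ_sat:
FS = [c' + γ' z cos²β tanφ'] / [γ_sat z sinβ cosβ]
γ' = 18.8 − 9.81 = 8.99 kN/m³
Numerator = 6.6 + 8.99·1.6·cos²27.2°·tan35.5° = 6.6 + 8.99·1.6·0.7911·0.7133 = 14.716 kPa
Denominator = 18.8·1.6·sin27.2°·cos27.2° = 18.8·1.6·0.4571·0.8894 = 12.229 kPa
FS = 14.716 / 12.229 = 1.203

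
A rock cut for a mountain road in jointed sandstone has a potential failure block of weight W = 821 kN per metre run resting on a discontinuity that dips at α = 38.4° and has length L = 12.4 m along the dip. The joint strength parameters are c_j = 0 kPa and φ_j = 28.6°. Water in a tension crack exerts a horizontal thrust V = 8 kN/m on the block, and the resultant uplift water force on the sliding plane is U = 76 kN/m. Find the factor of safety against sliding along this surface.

FS = 0.59

Resolving the block weight along and normal to the plane and applying the Mohr–Coulomb strength on the joint:
N' = W cosα − U − V sinα = 821·cos38.4° − 76 − 8·sin38.4° = 562.4 kN/m
Driving force T = W sinα + V cosα = 821·sin38.4° + 8·cos38.4° = 516.2 kN/m
Resisting force R = c_j·L + N'·tanφ_j = 0·12.4 + 562.4·tan28.6° = 0.0 + 306.7 = 306.7 kN/m
FS = R / T = 306.7 / 516.2 = 0.594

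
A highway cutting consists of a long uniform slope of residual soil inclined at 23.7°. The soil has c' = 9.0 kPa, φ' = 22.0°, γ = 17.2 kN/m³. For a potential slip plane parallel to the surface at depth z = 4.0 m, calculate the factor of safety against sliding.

For an infinite slope with a slip plane parallel to the surface (no pore pressure): FS = [c' + γz cos²β tanφ'] / [γz sinβ cosβ].
γz = 17.2·4.0 = 68.80 kN/m²
Numerator = 9.0 + 68.80·cos²23.7°·tan22.0° = 9.0 + 68.80·0.8384·0.4040 = 32.306 kPa
Denominator = 68.80·sin23.7°·cos23.7° = 68.80·0.4019·0.9157 = 25.322 kPa
FS = 32.306 / 25.322 = 1.276

FS = 1.28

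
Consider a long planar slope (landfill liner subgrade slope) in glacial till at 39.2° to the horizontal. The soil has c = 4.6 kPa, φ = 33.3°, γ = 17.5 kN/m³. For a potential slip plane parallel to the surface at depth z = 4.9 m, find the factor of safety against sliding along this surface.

FS = 0.91

For an infinite slope with a slip plane parallel to the surface (no pore pressure): FS = [c + γz cos²β tanφ] / [γz sinβ cosβ].
γz = 17.5·4.9 = 85.75 kN/m²
Numerator = 4.6 + 85.75·cos²39.2°·tan33.3° = 4.6 + 85.75·0.6005·0.6569 = 38.427 kPa
Denominator = 85.75·sin39.2°·cos39.2° = 85.75·0.6320·0.7749 = 41.999 kPa
FS = 38.427 / 41.999 = 0.915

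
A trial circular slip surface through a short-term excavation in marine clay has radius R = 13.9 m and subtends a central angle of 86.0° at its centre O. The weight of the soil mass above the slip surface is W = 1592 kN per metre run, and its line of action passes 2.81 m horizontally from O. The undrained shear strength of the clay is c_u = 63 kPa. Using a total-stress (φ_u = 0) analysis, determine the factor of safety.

FS = 4.08

Taking moments about the centre O, the resisting moment is provided by the undrained shear strength acting along the arc:
Arc length L_a = R·θ = 13.9·(86.0°·π/180) = 13.9·1.5010 = 20.86 m
M_R = c_u·L_a·R = 63·20.86·13.9 = 18270.3 kN·m/m
M_D = W·d = 1592·2.81 = 4473.5 kN·m/m
FS = M_R / M_D = 18270.3 / 4473.5 = 4.084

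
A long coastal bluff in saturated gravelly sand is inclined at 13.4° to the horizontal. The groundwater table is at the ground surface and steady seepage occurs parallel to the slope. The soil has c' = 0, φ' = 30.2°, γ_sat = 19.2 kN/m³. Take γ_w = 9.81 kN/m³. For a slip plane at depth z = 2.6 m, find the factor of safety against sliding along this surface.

With seepage parallel to the slope and the water table at the surface, the effective normal stress on the slip plane uses the buoyant unit weight γ' = γ_sat − γ_w while the driving shear stress uses γ_sat:
FS = [c' + γ' z cos²β tanφ'] / [γ_sat z sinβ cosβ]
(For c' = 0 this reduces to FS = (γ'/γ_sat)·tanφ'/tanβ.)
γ' = 19.2 − 9.81 = 9.39 kN/m³
Numerator = 0.0 + 9.39·2.6·cos²13.4°·tan30.2° = 0.0 + 9.39·2.6·0.9463·0.5820 = 13.446 kPa
Denominator = 19.2·2.6·sin13.4°·cos13.4° = 19.2·2.6·0.2317·0.9728 = 11.254 kPa
FS = 13.446 / 11.254 = 1.195

FS = 1.19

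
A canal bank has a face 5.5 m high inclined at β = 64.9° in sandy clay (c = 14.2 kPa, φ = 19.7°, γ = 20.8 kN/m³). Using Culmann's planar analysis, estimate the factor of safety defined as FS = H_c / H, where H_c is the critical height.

FS = 1.43

H_c = (4c/γ) · sinβ cosφ / [1 − cos(β − φ)]
    = (4·14.2/20.8) · sin64.9°·cos19.7° / [1 − cos45.2°]
    = 2.731 · 0.8526 / 0.2954 = 7.88 m
FS = H_c / H = 7.88 / 5.5 = 1.433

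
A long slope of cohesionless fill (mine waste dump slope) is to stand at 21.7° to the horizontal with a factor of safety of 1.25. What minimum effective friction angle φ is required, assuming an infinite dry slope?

FS = tanφ/tanβ ⇒ tanφ = FS · tanβ = 1.25 · tan21.7° = 0.4974
φ = arctan(0.4974) = 26.45°

φ = 26.4°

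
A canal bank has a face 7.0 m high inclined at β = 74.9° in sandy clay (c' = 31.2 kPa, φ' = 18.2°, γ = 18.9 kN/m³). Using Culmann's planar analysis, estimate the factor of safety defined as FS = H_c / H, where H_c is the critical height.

FS = 1.92

H_c = (4c'/γ) · sinβ cosφ' / [1 − cos(β − φ')]
    = (4·31.2/18.9) · sin74.9°·cos18.2° / [1 − cos56.7°]
    = 6.603 · 0.9172 / 0.4510 = 13.43 m
FS = H_c / H = 13.43 / 7.0 = 1.918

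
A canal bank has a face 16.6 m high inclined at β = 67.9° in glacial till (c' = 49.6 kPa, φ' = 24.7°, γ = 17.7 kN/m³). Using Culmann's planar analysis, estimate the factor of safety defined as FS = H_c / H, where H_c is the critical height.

H_c = (4c'/γ) · sinβ cosφ' / [1 − cos(β − φ')]
    = (4·49.6/17.7) · sin67.9°·cos24.7° / [1 − cos43.2°]
    = 11.209 · 0.8418 / 0.2710 = 34.81 m
FS = H_c / H = 34.81 / 16.6 = 2.097

FS = 2.10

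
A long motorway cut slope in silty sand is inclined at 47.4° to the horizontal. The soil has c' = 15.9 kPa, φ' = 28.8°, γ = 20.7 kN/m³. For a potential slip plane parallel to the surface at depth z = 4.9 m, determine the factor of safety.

For an infinite slope with a slip plane parallel to the surface (no pore pressure): FS = [c' + γz cos²β tanφ'] / [γz sinβ cosβ].
γz = 20.7·4.9 = 101.43 kN/m²
Numerator = 15.9 + 101.43·cos²47.4°·tan28.8° = 15.9 + 101.43·0.4582·0.5498 = 41.448 kPa
Denominator = 101.43·sin47.4°·cos47.4° = 101.43·0.7361·0.6769 = 50.537 kPa
FS = 41.448 / 50.537 = 0.820

FS = 0.82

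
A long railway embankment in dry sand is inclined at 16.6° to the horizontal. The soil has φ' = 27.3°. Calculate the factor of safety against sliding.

For a dry cohesionless infinite slope the factor of safety is FS = tanφ' / tanβ.
FS = tan27.3° / tan16.6° = 0.5161 / 0.2981 = 1.731

FS = 1.73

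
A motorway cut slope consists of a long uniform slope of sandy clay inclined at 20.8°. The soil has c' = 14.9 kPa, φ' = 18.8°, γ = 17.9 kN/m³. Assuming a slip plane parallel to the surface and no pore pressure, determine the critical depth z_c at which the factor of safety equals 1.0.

Setting FS = 1.00 in FS = [c' + γz cos²β tanφ'] / [γz sinβ cosβ] and solving for z:
z = c' / [γ cosβ (FS·sinβ − cosβ·tanφ')]
  = 14.9 / [17.9·cos20.8°·(1.00·sin20.8° − cos20.8°·tan18.8°)]
  = 14.9 / [17.9·0.9348·(1.00·0.3551 − 0.9348·0.3404)]
  = 14.9 / 0.6169 = 24.153 m

z_c = 24.15 m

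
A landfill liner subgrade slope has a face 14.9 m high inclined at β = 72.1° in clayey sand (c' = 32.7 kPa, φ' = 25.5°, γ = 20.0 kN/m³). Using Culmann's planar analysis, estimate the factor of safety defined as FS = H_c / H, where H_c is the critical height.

H_c = (4c'/γ) · sinβ cosφ' / [1 − cos(β − φ')]
    = (4·32.7/20.0) · sin72.1°·cos25.5° / [1 − cos46.6°]
    = 6.540 · 0.8589 / 0.3129 = 17.95 m
FS = H_c / H = 17.95 / 14.9 = 1.205

FS = 1.20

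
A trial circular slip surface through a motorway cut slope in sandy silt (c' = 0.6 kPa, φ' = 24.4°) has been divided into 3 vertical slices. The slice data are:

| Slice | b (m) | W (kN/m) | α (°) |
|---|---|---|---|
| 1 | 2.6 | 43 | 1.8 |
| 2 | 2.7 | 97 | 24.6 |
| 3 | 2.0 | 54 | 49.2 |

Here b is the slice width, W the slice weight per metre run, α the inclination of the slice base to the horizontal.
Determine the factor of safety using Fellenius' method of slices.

Ordinary method of slices: FS = Σ[c'·Δl_i + (W_i cosα_i)·tanφ'] / Σ W_i sinα_i, with Δl_i = b_i / cosα_i.
Slice 1: Δl = 2.6/cos1.8° = 2.601 m; N'_1 = 43·cos1.8° = 43.0; c'Δl = 1.56; W sinα = 1.4
Slice 2: Δl = 2.7/cos24.6° = 2.970 m; N'_2 = 97·cos24.6° = 88.2; c'Δl = 1.78; W sinα = 40.4
Slice 3: Δl = 2.0/cos49.2° = 3.061 m; N'_3 = 54·cos49.2° = 35.3; c'Δl = 1.84; W sinα = 40.9
Σc'Δl = 5.2 kN/m; ΣN' = 166.5 kN/m; ΣW sinα = 82.6 kN/m
Resisting = 5.2 + 166.5·tan24.4° = 5.2 + 75.5 = 80.7 kN/m
FS = 80.7 / 82.6 = 0.977

FS = 0.98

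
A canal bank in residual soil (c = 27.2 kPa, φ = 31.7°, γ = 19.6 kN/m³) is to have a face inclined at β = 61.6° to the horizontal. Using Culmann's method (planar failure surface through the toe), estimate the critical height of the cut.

H_c = 31.21 m

Culmann's analysis gives the critical failure plane at α_cr = (β + φ)/2 = (61.6 + 31.7)/2 = 46.6°, and the critical height
H_c = (4c/γ) · sinβ cosφ / [1 − cos(β − φ)]
    = (4·27.2/19.6) · sin61.6°·cos31.7° / [1 − cos(29.9°)]
    = 5.551 · 0.8796·0.8508 / [1 − 0.8669]
    = 5.551 · 0.7484 / 0.1331
    = 31.21 m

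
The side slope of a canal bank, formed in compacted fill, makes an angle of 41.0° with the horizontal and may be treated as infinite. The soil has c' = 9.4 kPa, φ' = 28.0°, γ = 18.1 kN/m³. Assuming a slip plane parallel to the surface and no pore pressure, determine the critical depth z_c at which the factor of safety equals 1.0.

Setting FS = 1.00 in FS = [c' + γz cos²β tanφ'] / [γz sinβ cosβ] and solving for z:
z = c' / [γ cosβ (FS·sinβ − cosβ·tanφ')]
  = 9.4 / [18.1·cos41.0°·(1.00·sin41.0° − cos41.0°·tan28.0°)]
  = 9.4 / [18.1·0.7547·(1.00·0.6561 − 0.7547·0.5317)]
  = 9.4 / 3.4803 = 2.701 m

z_c = 2.70 m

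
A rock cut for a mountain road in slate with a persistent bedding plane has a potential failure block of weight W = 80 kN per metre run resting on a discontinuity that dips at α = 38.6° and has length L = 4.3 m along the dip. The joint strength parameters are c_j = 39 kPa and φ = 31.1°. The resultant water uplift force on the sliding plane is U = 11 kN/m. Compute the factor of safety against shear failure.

FS = 3.98

Resolving the block weight along and normal to the plane and applying the Mohr–Coulomb strength on the joint:
N' = W cosα − U = 80·cos38.6° − 11 = 51.5 kN/m
Driving force T = W sinα = 80·sin38.6° = 49.9 kN/m
Resisting force R = c_j·L + N'·tanφ = 39·4.3 + 51.5·tan31.1° = 167.7 + 31.1 = 198.8 kN/m
FS = R / T = 198.8 / 49.9 = 3.983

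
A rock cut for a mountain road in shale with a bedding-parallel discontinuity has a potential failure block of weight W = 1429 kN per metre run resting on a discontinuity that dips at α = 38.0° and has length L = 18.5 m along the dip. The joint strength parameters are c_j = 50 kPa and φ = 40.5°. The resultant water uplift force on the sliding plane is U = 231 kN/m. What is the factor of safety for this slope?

FS = 1.92

Resolving the block weight along and normal to the plane and applying the Mohr–Coulomb strength on the joint:
N' = W cosα − U = 1429·cos38.0° − 231 = 895.1 kN/m
Driving force T = W sinα = 1429·sin38.0° = 879.8 kN/m
Resisting force R = c_j·L + N'·tanφ = 50·18.5 + 895.1·tan40.5° = 925.0 + 764.5 = 1689.5 kN/m
FS = R / T = 1689.5 / 879.8 = 1.920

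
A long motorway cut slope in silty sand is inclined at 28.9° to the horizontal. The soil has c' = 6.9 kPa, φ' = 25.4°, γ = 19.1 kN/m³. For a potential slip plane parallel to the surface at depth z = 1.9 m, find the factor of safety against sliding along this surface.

FS = 1.31

For an infinite slope with a slip plane parallel to the surface (no pore pressure): FS = [c' + γz cos²β tanφ'] / [γz sinβ cosβ].
γz = 19.1·1.9 = 36.29 kN/m²
Numerator = 6.9 + 36.29·cos²28.9°·tan25.4° = 6.9 + 36.29·0.7664·0.4748 = 20.107 kPa
Denominator = 36.29·sin28.9°·cos28.9° = 36.29·0.4833·0.8755 = 15.354 kPa
FS = 20.107 / 15.354 = 1.310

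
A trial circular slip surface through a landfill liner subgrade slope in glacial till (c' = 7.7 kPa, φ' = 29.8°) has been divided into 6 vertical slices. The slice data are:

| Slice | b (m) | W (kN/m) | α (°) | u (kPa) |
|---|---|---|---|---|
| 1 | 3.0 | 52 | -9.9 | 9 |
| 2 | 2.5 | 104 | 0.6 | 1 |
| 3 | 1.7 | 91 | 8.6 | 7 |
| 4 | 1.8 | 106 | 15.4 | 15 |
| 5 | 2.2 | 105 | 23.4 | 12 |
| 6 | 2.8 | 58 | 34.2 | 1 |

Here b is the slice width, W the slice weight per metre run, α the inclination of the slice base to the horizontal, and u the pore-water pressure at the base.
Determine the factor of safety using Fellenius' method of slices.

Ordinary method of slices: FS = Σ[c'·Δl_i + (W_i cosα_i − u_i·Δl_i)·tanφ'] / Σ W_i sinα_i, with Δl_i = b_i / cosα_i.
Slice 1: Δl = 3.0/cos(-9.9°) = 3.045 m; N'_1 = 52·cos(-9.9°) − 9·3.045 = 23.8; c'Δl = 23.45; W sinα = -8.9
Slice 2: Δl = 2.5/cos0.6° = 2.500 m; N'_2 = 104·cos0.6° − 1·2.500 = 101.5; c'Δl = 19.25; W sinα = 1.1
Slice 3: Δl = 1.7/cos8.6° = 1.719 m; N'_3 = 91·cos8.6° − 7·1.719 = 77.9; c'Δl = 13.24; W sinα = 13.6
Slice 4: Δl = 1.8/cos15.4° = 1.867 m; N'_4 = 106·cos15.4° − 15·1.867 = 74.2; c'Δl = 14.38; W sinα = 28.1
Slice 5: Δl = 2.2/cos23.4° = 2.397 m; N'_5 = 105·cos23.4° − 12·2.397 = 67.6; c'Δl = 18.46; W sinα = 41.7
Slice 6: Δl = 2.8/cos34.2° = 3.385 m; N'_6 = 58·cos34.2° − 1·3.385 = 44.6; c'Δl = 26.07; W sinα = 32.6
Σc'Δl = 114.8 kN/m; ΣN' = 389.6 kN/m; ΣW sinα = 108.2 kN/m
Resisting = 114.8 + 389.6·tan29.8° = 114.8 + 223.1 = 338.0 kN/m
FS = 338.0 / 108.2 = 3.123

FS = 3.12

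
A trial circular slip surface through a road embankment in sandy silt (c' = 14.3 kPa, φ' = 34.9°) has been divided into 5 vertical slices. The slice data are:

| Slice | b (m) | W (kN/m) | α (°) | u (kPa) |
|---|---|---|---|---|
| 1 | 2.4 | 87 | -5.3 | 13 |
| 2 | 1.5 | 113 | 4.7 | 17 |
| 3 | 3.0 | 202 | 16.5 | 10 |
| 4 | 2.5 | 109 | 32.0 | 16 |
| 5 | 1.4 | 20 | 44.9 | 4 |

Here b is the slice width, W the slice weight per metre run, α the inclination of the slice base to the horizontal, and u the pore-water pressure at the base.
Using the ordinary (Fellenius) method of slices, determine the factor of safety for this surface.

FS = 3.22

Ordinary method of slices: FS = Σ[c'·Δl_i + (W_i cosα_i − u_i·Δl_i)·tanφ'] / Σ W_i sinα_i, with Δl_i = b_i / cosα_i.
Slice 1: Δl = 2.4/cos(-5.3°) = 2.410 m; N'_1 = 87·cos(-5.3°) − 13·2.410 = 55.3; c'Δl = 34.47; W sinα = -8.0
Slice 2: Δl = 1.5/cos4.7° = 1.505 m; N'_2 = 113·cos4.7° − 17·1.505 = 87.0; c'Δl = 21.52; W sinα = 9.3
Slice 3: Δl = 3.0/cos16.5° = 3.129 m; N'_3 = 202·cos16.5° − 10·3.129 = 162.4; c'Δl = 44.74; W sinα = 57.4
Slice 4: Δl = 2.5/cos32.0° = 2.948 m; N'_4 = 109·cos32.0° − 16·2.948 = 45.3; c'Δl = 42.16; W sinα = 57.8
Slice 5: Δl = 1.4/cos44.9° = 1.976 m; N'_5 = 20·cos44.9° − 4·1.976 = 6.3; c'Δl = 28.26; W sinα = 14.1
Σc'Δl = 171.2 kN/m; ΣN' = 356.3 kN/m; ΣW sinα = 130.5 kN/m
Resisting = 171.2 + 356.3·tan34.9° = 171.2 + 248.5 = 419.7 kN/m
FS = 419.7 / 130.5 = 3.217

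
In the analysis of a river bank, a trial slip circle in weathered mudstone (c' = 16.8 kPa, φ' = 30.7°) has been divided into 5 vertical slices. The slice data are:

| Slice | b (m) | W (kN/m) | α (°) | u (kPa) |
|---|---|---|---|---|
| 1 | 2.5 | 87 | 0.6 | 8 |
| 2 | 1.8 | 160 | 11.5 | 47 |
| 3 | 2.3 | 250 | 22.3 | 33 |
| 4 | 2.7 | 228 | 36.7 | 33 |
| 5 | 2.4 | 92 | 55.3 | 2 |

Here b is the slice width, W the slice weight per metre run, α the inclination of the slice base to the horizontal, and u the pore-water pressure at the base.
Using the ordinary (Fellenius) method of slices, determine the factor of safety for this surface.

FS = 1.42

Ordinary method of slices: FS = Σ[c'·Δl_i + (W_i cosα_i − u_i·Δl_i)·tanφ'] / Σ W_i sinα_i, with Δl_i = b_i / cosα_i.
Slice 1: Δl = 2.5/cos0.6° = 2.500 m; N'_1 = 87·cos0.6° − 8·2.500 = 67.0; c'Δl = 42.00; W sinα = 0.9
Slice 2: Δl = 1.8/cos11.5° = 1.837 m; N'_2 = 160·cos11.5° − 47·1.837 = 70.5; c'Δl = 30.86; W sinα = 31.9
Slice 3: Δl = 2.3/cos22.3° = 2.486 m; N'_3 = 250·cos22.3° − 33·2.486 = 149.3; c'Δl = 41.76; W sinα = 94.9
Slice 4: Δl = 2.7/cos36.7° = 3.368 m; N'_4 = 228·cos36.7° − 33·3.368 = 71.7; c'Δl = 56.57; W sinα = 136.3
Slice 5: Δl = 2.4/cos55.3° = 4.216 m; N'_5 = 92·cos55.3° − 2·4.216 = 43.9; c'Δl = 70.83; W sinα = 75.6
Σc'Δl = 242.0 kN/m; ΣN' = 402.3 kN/m; ΣW sinα = 339.6 kN/m
Resisting = 242.0 + 402.3·tan30.7° = 242.0 + 238.9 = 480.9 kN/m
FS = 480.9 / 339.6 = 1.416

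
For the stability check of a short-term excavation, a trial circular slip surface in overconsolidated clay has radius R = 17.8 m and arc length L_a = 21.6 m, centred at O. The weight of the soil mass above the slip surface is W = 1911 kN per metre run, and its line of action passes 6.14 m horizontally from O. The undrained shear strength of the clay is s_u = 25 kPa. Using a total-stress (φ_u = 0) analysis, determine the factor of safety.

FS = 0.82

Taking moments about the centre O, the resisting moment is provided by the undrained shear strength acting along the arc:
M_R = s_u·L_a·R = 25·21.60·17.8 = 9612.0 kN·m/m
M_D = W·d = 1911·6.14 = 11733.5 kN·m/m
FS = M_R / M_D = 9612.0 / 11733.5 = 0.819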